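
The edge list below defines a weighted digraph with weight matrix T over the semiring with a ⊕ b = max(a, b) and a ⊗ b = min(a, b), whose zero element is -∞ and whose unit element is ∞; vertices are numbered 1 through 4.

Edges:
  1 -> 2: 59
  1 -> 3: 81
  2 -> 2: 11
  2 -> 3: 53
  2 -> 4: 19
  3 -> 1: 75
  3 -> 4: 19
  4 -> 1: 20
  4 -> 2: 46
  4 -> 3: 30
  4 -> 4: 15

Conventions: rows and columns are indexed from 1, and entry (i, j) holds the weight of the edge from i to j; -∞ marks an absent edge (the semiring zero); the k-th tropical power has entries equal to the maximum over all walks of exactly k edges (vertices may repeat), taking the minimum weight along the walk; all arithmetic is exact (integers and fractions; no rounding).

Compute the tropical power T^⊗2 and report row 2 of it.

T^⊗2:
  [75, 11, 53, 19]
  [53, 19, 19, 19]
  [19, 59, 75, 15]
  [30, 20, 46, 19]
Answer: row 2 of T^⊗2 = [53, 19, 19, 19]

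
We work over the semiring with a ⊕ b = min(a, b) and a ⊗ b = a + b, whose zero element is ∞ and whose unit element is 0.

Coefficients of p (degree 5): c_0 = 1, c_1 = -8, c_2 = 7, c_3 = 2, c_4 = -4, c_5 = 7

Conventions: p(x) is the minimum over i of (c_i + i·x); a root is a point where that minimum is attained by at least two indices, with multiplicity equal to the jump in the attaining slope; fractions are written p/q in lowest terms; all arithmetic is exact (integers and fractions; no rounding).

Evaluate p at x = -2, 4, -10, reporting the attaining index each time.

p(-2) = min(1+0·(-2)=1, -8+1·(-2)=-10, 7+2·(-2)=3, 2+3·(-2)=-4, -4+4·(-2)=-12, 7+5·(-2)=-3) = -12 (attained by i=4)
p(4) = min(1+0·4=1, -8+1·4=-4, 7+2·4=15, 2+3·4=14, -4+4·4=12, 7+5·4=27) = -4 (attained by i=1)
p(-10) = min(1+0·(-10)=1, -8+1·(-10)=-18, 7+2·(-10)=-13, 2+3·(-10)=-28, -4+4·(-10)=-44, 7+5·(-10)=-43) = -44 (attained by i=4)
Answer: p(-2) = -12; p(4) = -4; p(-10) = -44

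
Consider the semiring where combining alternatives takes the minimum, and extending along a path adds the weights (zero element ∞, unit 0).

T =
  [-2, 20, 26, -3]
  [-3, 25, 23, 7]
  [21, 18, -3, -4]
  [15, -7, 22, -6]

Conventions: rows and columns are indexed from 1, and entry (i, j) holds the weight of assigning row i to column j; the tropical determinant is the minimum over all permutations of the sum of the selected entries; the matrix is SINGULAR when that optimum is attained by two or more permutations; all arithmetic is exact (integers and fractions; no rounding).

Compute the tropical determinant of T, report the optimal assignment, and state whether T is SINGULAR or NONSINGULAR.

σ = (1, 2, 3, 4): (-2) + 25 + (-3) + (-6) = 14
σ = (1, 2, 4, 3): (-2) + 25 + (-4) + 22 = 41
σ = (1, 3, 2, 4): (-2) + 23 + 18 + (-6) = 33
σ = (1, 3, 4, 2): (-2) + 23 + (-4) + (-7) = 10
σ = (1, 4, 2, 3): (-2) + 7 + 18 + 22 = 45
σ = (1, 4, 3, 2): (-2) + 7 + (-3) + (-7) = -5
σ = (2, 1, 3, 4): 20 + (-3) + (-3) + (-6) = 8
σ = (2, 1, 4, 3): 20 + (-3) + (-4) + 22 = 35
σ = (2, 3, 1, 4): 20 + 23 + 21 + (-6) = 58
σ = (2, 3, 4, 1): 20 + 23 + (-4) + 15 = 54
σ = (2, 4, 1, 3): 20 + 7 + 21 + 22 = 70
σ = (2, 4, 3, 1): 20 + 7 + (-3) + 15 = 39
σ = (3, 1, 2, 4): 26 + (-3) + 18 + (-6) = 35
σ = (3, 1, 4, 2): 26 + (-3) + (-4) + (-7) = 12
σ = (3, 2, 1, 4): 26 + 25 + 21 + (-6) = 66
σ = (3, 2, 4, 1): 26 + 25 + (-4) + 15 = 62
σ = (3, 4, 1, 2): 26 + 7 + 21 + (-7) = 47
σ = (3, 4, 2, 1): 26 + 7 + 18 + 15 = 66
σ = (4, 1, 2, 3): (-3) + (-3) + 18 + 22 = 34
σ = (4, 1, 3, 2): (-3) + (-3) + (-3) + (-7) = -16
σ = (4, 2, 1, 3): (-3) + 25 + 21 + 22 = 65
σ = (4, 2, 3, 1): (-3) + 25 + (-3) + 15 = 34
σ = (4, 3, 1, 2): (-3) + 23 + 21 + (-7) = 34
σ = (4, 3, 2, 1): (-3) + 23 + 18 + 15 = 53
Optimal value attained by: σ = (4, 1, 3, 2).
Answer: det⊕(T) = -16; verdict: NONSINGULAR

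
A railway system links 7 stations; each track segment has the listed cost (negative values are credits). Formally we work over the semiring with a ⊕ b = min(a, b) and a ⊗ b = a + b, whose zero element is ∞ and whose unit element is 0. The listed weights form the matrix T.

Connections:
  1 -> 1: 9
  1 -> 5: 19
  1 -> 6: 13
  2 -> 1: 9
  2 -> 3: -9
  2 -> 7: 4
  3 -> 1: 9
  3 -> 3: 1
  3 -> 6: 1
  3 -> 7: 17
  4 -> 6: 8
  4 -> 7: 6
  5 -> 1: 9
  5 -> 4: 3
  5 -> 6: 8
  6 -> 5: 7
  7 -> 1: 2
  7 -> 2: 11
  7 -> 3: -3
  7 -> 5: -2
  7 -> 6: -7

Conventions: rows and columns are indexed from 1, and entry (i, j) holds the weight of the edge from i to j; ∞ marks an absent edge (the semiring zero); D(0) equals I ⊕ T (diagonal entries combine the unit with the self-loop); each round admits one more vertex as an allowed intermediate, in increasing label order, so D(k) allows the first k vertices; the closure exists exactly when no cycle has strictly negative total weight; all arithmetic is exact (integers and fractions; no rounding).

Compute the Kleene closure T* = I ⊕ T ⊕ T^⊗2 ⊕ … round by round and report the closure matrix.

D(0):
  [0, ∞, ∞, ∞, 19, 13, ∞]
  [9, 0, -9, ∞, ∞, ∞, 4]
  [9, ∞, 0, ∞, ∞, 1, 17]
  [∞, ∞, ∞, 0, ∞, 8, 6]
  [9, ∞, ∞, 3, 0, 8, ∞]
  [∞, ∞, ∞, ∞, 7, 0, ∞]
  [2, 11, -3, ∞, -2, -7, 0]
D(1):
  [0, ∞, ∞, ∞, 19, 13, ∞]
  [9, 0, -9, ∞, 28, 22, 4]
  [9, ∞, 0, ∞, 28, 1, 17]
  [∞, ∞, ∞, 0, ∞, 8, 6]
  [9, ∞, ∞, 3, 0, 8, ∞]
  [∞, ∞, ∞, ∞, 7, 0, ∞]
  [2, 11, -3, ∞, -2, -7, 0]
D(2):
  [0, ∞, ∞, ∞, 19, 13, ∞]
  [9, 0, -9, ∞, 28, 22, 4]
  [9, ∞, 0, ∞, 28, 1, 17]
  [∞, ∞, ∞, 0, ∞, 8, 6]
  [9, ∞, ∞, 3, 0, 8, ∞]
  [∞, ∞, ∞, ∞, 7, 0, ∞]
  [2, 11, -3, ∞, -2, -7, 0]
D(3):
  [0, ∞, ∞, ∞, 19, 13, ∞]
  [0, 0, -9, ∞, 19, -8, 4]
  [9, ∞, 0, ∞, 28, 1, 17]
  [∞, ∞, ∞, 0, ∞, 8, 6]
  [9, ∞, ∞, 3, 0, 8, ∞]
  [∞, ∞, ∞, ∞, 7, 0, ∞]
  [2, 11, -3, ∞, -2, -7, 0]
D(4):
  [0, ∞, ∞, ∞, 19, 13, ∞]
  [0, 0, -9, ∞, 19, -8, 4]
  [9, ∞, 0, ∞, 28, 1, 17]
  [∞, ∞, ∞, 0, ∞, 8, 6]
  [9, ∞, ∞, 3, 0, 8, 9]
  [∞, ∞, ∞, ∞, 7, 0, ∞]
  [2, 11, -3, ∞, -2, -7, 0]
D(5):
  [0, ∞, ∞, 22, 19, 13, 28]
  [0, 0, -9, 22, 19, -8, 4]
  [9, ∞, 0, 31, 28, 1, 17]
  [∞, ∞, ∞, 0, ∞, 8, 6]
  [9, ∞, ∞, 3, 0, 8, 9]
  [16, ∞, ∞, 10, 7, 0, 16]
  [2, 11, -3, 1, -2, -7, 0]
D(6):
  [0, ∞, ∞, 22, 19, 13, 28]
  [0, 0, -9, 2, -1, -8, 4]
  [9, ∞, 0, 11, 8, 1, 17]
  [24, ∞, ∞, 0, 15, 8, 6]
  [9, ∞, ∞, 3, 0, 8, 9]
  [16, ∞, ∞, 10, 7, 0, 16]
  [2, 11, -3, 1, -2, -7, 0]
D(7):
  [0, 39, 25, 22, 19, 13, 28]
  [0, 0, -9, 2, -1, -8, 4]
  [9, 28, 0, 11, 8, 1, 17]
  [8, 17, 3, 0, 4, -1, 6]
  [9, 20, 6, 3, 0, 2, 9]
  [16, 27, 13, 10, 7, 0, 16]
  [2, 11, -3, 1, -2, -7, 0]
Answer: T* = [[0, 39, 25, 22, 19, 13, 28], [0, 0, -9, 2, -1, -8, 4], [9, 28, 0, 11, 8, 1, 17], [8, 17, 3, 0, 4, -1, 6], [9, 20, 6, 3, 0, 2, 9], [16, 27, 13, 10, 7, 0, 16], [2, 11, -3, 1, -2, -7, 0]]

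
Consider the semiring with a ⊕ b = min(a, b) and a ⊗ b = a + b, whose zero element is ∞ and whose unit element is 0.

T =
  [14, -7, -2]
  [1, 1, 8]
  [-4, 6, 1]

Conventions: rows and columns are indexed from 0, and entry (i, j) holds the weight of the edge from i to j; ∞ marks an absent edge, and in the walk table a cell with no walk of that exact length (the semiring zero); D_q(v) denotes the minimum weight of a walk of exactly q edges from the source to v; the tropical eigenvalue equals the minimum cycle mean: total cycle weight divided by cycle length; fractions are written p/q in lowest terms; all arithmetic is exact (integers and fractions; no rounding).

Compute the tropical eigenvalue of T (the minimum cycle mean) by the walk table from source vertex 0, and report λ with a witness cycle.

q=0: [0, ∞, ∞]
q=1: [14, -7, -2]
q=2: [-6, -6, -1]
q=3: [-5, -13, -8]
Optimal cycle mean attained by: cycle 0->1->0, total (-7) + 1, length 2.
Answer: λ = -3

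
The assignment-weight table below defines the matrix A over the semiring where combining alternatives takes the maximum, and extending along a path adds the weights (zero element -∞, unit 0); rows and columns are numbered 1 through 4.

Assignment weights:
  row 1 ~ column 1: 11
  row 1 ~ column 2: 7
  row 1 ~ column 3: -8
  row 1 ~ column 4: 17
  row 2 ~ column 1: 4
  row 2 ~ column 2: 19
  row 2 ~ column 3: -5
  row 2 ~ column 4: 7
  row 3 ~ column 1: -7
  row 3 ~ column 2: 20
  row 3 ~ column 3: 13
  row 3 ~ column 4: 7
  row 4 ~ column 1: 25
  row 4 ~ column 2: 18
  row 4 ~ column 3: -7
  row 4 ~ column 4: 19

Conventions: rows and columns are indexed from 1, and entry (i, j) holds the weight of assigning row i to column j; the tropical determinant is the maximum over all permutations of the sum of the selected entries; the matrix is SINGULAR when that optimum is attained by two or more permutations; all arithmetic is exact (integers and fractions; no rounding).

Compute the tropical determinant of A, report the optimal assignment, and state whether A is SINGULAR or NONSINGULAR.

σ = (1, 2, 3, 4): 11 + 19 + 13 + 19 = 62
σ = (1, 2, 4, 3): 11 + 19 + 7 + (-7) = 30
σ = (1, 3, 2, 4): 11 + (-5) + 20 + 19 = 45
σ = (1, 3, 4, 2): 11 + (-5) + 7 + 18 = 31
σ = (1, 4, 2, 3): 11 + 7 + 20 + (-7) = 31
σ = (1, 4, 3, 2): 11 + 7 + 13 + 18 = 49
σ = (2, 1, 3, 4): 7 + 4 + 13 + 19 = 43
σ = (2, 1, 4, 3): 7 + 4 + 7 + (-7) = 11
σ = (2, 3, 1, 4): 7 + (-5) + (-7) + 19 = 14
σ = (2, 3, 4, 1): 7 + (-5) + 7 + 25 = 34
σ = (2, 4, 1, 3): 7 + 7 + (-7) + (-7) = 0
σ = (2, 4, 3, 1): 7 + 7 + 13 + 25 = 52
σ = (3, 1, 2, 4): (-8) + 4 + 20 + 19 = 35
σ = (3, 1, 4, 2): (-8) + 4 + 7 + 18 = 21
σ = (3, 2, 1, 4): (-8) + 19 + (-7) + 19 = 23
σ = (3, 2, 4, 1): (-8) + 19 + 7 + 25 = 43
σ = (3, 4, 1, 2): (-8) + 7 + (-7) + 18 = 10
σ = (3, 4, 2, 1): (-8) + 7 + 20 + 25 = 44
σ = (4, 1, 2, 3): 17 + 4 + 20 + (-7) = 34
σ = (4, 1, 3, 2): 17 + 4 + 13 + 18 = 52
σ = (4, 2, 1, 3): 17 + 19 + (-7) + (-7) = 22
σ = (4, 2, 3, 1): 17 + 19 + 13 + 25 = 74
σ = (4, 3, 1, 2): 17 + (-5) + (-7) + 18 = 23
σ = (4, 3, 2, 1): 17 + (-5) + 20 + 25 = 57
Optimal value attained by: σ = (4, 2, 3, 1).
Answer: det⊕(A) = 74; verdict: NONSINGULAR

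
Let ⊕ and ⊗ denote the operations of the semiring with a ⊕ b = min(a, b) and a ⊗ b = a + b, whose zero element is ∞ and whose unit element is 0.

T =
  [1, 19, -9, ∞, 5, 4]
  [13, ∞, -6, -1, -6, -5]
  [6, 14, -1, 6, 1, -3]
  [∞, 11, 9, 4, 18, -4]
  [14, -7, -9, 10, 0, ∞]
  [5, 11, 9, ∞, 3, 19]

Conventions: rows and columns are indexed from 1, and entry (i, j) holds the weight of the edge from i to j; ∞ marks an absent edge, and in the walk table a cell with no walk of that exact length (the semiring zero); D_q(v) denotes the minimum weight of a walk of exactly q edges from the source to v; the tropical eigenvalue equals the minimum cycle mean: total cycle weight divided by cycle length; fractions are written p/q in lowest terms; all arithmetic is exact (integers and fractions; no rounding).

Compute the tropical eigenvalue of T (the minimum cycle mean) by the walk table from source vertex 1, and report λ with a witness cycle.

q=0: [0, ∞, ∞, ∞, ∞, ∞]
q=1: [1, 19, -9, ∞, 5, 4]
q=2: [-3, -2, -10, -3, -8, -12]
q=3: [-7, -15, -17, -4, -9, -13]
q=4: [-11, -16, -21, -16, -21, -20]
q=5: [-15, -28, -30, -17, -22, -24]
q=6: [-24, -29, -34, -29, -34, -33]
Optimal cycle mean attained by: cycle 2->5->2, total (-6) + (-7), length 2.
Answer: λ = -13/2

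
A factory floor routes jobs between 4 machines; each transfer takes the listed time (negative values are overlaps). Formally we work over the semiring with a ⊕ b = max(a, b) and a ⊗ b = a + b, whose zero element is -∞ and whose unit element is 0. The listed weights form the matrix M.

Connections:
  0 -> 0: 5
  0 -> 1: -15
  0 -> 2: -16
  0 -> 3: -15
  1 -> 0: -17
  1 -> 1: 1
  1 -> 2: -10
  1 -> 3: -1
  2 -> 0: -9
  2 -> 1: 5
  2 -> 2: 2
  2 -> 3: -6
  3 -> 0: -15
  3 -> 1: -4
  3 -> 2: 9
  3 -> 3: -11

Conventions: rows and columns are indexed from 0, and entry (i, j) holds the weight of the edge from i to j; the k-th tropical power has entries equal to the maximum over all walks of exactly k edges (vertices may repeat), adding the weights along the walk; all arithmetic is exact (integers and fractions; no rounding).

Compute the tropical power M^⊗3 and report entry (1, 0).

M^⊗2:
  [10, -10, -6, -10]
  [-12, 2, 8, 0]
  [-4, 7, 4, 4]
  [0, 14, 11, 3]
M^⊗3:
  [15, -1, -1, -5]
  [-1, 13, 10, 2]
  [1, 9, 13, 6]
  [5, 16, 13, 13]
Key observation: the optimum is the walk 1->3->2->0, with weight (-1) + 9 + (-9) = -1.
Optimal value attained by: walk 1->3->2->0.
Answer: (M^⊗3)[1][0] = -1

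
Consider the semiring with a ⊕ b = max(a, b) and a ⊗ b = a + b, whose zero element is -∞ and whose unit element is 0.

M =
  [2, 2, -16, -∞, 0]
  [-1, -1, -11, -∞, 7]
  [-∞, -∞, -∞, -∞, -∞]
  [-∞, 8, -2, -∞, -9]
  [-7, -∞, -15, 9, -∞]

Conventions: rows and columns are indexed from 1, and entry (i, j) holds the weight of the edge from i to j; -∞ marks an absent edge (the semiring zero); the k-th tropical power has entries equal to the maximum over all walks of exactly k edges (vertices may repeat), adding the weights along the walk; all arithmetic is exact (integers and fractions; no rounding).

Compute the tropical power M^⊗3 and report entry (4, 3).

M^⊗2:
  [4, 4, -9, 9, 9]
  [1, 1, -8, 16, 6]
  [-∞, -∞, -∞, -∞, -∞]
  [7, 7, -3, 0, 15]
  [-5, 17, 7, -∞, 0]
M^⊗3:
  [6, 17, 7, 18, 11]
  [3, 24, 14, 15, 8]
  [-∞, -∞, -∞, -∞, -∞]
  [9, 9, 0, 24, 14]
  [16, 16, 6, 9, 24]
Key observation: the optimum is the walk 4->2->5->3, with weight 8 + 7 + (-15) = 0.
Optimal value attained by: walk 4->2->5->3.
Answer: (M^⊗3)[4][3] = 0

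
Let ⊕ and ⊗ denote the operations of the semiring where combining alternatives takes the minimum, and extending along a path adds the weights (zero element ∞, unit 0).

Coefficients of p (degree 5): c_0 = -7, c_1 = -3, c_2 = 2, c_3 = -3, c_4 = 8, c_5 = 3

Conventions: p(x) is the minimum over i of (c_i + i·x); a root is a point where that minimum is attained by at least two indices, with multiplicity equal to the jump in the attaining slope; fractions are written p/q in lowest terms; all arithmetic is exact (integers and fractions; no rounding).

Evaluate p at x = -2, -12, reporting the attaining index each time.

p(-2) = min(-7+0·(-2)=-7, -3+1·(-2)=-5, 2+2·(-2)=-2, -3+3·(-2)=-9, 8+4·(-2)=0, 3+5·(-2)=-7) = -9 (attained by i=3)
p(-12) = min(-7+0·(-12)=-7, -3+1·(-12)=-15, 2+2·(-12)=-22, -3+3·(-12)=-39, 8+4·(-12)=-40, 3+5·(-12)=-57) = -57 (attained by i=5)
Answer: p(-2) = -9; p(-12) = -57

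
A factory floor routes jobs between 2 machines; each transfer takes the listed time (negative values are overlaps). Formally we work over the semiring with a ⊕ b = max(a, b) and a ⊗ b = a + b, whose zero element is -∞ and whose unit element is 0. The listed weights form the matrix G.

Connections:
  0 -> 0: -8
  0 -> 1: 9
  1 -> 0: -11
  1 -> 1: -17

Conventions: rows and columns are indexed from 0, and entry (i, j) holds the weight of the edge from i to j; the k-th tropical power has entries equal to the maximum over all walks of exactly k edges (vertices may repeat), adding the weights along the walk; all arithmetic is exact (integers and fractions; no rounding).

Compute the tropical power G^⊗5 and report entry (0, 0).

G^⊗2:
  [-2, 1]
  [-19, -2]
G^⊗3:
  [-10, 7]
  [-13, -10]
G^⊗4:
  [-4, -1]
  [-21, -4]
G^⊗5:
  [-12, 5]
  [-15, -12]
Key observation: the optimum is the walk 0->0->1->0->1->0, with weight (-8) + 9 + (-11) + 9 + (-11) = -12.
Optimal value attained by: walk 0->0->1->0->1->0.
Answer: (G^⊗5)[0][0] = -12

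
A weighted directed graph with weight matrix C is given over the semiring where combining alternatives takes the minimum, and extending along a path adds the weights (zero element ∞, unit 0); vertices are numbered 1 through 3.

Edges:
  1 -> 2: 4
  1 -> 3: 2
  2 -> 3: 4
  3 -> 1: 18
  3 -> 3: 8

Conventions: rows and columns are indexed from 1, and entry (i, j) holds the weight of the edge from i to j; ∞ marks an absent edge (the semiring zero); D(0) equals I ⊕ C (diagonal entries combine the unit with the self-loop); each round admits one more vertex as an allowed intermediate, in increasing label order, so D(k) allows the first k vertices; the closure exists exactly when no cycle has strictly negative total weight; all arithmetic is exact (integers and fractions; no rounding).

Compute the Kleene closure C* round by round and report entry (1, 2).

D(0):
  [0, 4, 2]
  [∞, 0, 4]
  [18, ∞, 0]
D(1):
  [0, 4, 2]
  [∞, 0, 4]
  [18, 22, 0]
D(2):
  [0, 4, 2]
  [∞, 0, 4]
  [18, 22, 0]
D(3):
  [0, 4, 2]
  [22, 0, 4]
  [18, 22, 0]
Answer: C*[1][2] = 4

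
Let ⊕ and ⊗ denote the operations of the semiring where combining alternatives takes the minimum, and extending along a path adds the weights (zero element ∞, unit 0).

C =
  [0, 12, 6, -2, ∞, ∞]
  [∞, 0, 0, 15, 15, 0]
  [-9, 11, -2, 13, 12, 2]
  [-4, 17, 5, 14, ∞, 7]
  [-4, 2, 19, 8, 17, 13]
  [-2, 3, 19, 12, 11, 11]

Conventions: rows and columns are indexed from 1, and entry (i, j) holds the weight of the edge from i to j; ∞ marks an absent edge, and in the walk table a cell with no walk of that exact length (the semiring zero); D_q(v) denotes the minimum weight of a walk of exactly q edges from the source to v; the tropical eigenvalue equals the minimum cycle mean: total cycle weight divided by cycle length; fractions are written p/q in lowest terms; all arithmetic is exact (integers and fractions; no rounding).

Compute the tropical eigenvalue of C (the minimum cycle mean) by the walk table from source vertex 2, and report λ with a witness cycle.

q=0: [∞, 0, ∞, ∞, ∞, ∞]
q=1: [∞, 0, 0, 15, 15, 0]
q=2: [-9, 0, -2, 12, 11, 0]
q=3: [-11, 0, -4, -11, 10, 0]
q=4: [-15, 0, -6, -13, 8, -4]
q=5: [-17, -3, -9, -17, 6, -6]
q=6: [-21, -5, -12, -19, 3, -10]
Optimal cycle mean attained by: cycle 1->4->1, total (-2) + (-4), length 2.
Answer: λ = -3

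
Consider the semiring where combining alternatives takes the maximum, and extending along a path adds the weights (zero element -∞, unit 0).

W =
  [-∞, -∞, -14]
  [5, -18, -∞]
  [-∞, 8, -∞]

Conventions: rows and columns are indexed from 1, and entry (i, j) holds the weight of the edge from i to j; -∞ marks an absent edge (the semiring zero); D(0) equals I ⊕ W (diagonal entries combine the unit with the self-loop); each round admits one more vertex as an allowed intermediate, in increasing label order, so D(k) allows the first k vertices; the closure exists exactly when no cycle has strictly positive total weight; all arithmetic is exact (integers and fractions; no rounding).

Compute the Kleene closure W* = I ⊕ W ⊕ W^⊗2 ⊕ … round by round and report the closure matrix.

D(0):
  [0, -∞, -14]
  [5, 0, -∞]
  [-∞, 8, 0]
D(1):
  [0, -∞, -14]
  [5, 0, -9]
  [-∞, 8, 0]
D(2):
  [0, -∞, -14]
  [5, 0, -9]
  [13, 8, 0]
D(3):
  [0, -6, -14]
  [5, 0, -9]
  [13, 8, 0]
Answer: W* = [[0, -6, -14], [5, 0, -9], [13, 8, 0]]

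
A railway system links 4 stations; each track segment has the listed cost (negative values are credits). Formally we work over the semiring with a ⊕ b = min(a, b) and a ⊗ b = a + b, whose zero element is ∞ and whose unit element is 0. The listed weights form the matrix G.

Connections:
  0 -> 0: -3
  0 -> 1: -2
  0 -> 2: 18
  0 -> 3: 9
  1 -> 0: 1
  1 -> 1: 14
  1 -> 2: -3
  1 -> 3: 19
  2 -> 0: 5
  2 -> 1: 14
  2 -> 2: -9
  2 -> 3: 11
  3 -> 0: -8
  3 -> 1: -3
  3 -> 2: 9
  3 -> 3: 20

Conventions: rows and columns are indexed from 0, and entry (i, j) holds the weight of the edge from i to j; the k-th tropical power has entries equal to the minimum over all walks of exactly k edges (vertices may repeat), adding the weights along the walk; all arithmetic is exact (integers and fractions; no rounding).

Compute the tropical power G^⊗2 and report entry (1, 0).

G^⊗2:
  [-6, -5, -5, 6]
  [-2, -1, -12, 8]
  [-4, 3, -18, 2]
  [-11, -10, -6, 1]
Key observation: the optimum is the walk 1->0->0, with weight 1 + (-3) = -2.
Optimal value attained by: walk 1->0->0.
Answer: (G^⊗2)[1][0] = -2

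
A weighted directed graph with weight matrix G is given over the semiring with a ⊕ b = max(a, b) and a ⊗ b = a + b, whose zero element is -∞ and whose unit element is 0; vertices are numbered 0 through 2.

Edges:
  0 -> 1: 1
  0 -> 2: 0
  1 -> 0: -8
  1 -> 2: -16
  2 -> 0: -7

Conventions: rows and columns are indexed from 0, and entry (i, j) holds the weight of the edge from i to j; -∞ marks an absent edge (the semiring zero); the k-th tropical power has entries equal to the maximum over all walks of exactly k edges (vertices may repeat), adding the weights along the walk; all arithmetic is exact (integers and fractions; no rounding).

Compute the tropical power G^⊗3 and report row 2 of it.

G^⊗2:
  [-7, -∞, -15]
  [-23, -7, -8]
  [-∞, -6, -7]
G^⊗3:
  [-22, -6, -7]
  [-15, -22, -23]
  [-14, -∞, -22]
Answer: row 2 of G^⊗3 = [-14, -∞, -22]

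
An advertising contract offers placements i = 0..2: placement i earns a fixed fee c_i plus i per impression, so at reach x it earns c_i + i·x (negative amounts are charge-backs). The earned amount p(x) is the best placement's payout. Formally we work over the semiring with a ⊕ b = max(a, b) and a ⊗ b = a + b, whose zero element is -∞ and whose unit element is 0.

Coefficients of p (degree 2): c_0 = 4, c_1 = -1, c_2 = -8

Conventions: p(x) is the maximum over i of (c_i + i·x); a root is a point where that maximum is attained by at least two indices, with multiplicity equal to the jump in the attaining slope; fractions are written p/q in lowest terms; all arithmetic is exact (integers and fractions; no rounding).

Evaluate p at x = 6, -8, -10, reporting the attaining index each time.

p(6) = max(4+0·6=4, -1+1·6=5, -8+2·6=4) = 5 (attained by i=1)
p(-8) = max(4+0·(-8)=4, -1+1·(-8)=-9, -8+2·(-8)=-24) = 4 (attained by i=0)
p(-10) = max(4+0·(-10)=4, -1+1·(-10)=-11, -8+2·(-10)=-28) = 4 (attained by i=0)
Answer: p(6) = 5; p(-8) = 4; p(-10) = 4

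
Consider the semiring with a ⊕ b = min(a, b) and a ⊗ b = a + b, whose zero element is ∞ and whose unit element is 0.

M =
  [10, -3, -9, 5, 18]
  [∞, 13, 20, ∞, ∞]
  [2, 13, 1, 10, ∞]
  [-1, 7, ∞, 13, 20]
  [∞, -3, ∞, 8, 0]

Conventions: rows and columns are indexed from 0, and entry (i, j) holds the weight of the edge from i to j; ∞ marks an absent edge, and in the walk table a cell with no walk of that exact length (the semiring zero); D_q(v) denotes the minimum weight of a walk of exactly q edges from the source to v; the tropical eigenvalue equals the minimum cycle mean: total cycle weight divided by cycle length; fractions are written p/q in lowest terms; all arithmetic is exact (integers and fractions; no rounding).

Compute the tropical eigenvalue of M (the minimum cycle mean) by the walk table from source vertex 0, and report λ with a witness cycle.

q=0: [0, ∞, ∞, ∞, ∞]
q=1: [10, -3, -9, 5, 18]
q=2: [-7, 4, -8, 1, 18]
q=3: [-6, -10, -16, -2, 11]
q=4: [-14, -9, -15, -6, 11]
q=5: [-13, -17, -23, -9, 4]
Optimal cycle mean attained by: cycle 0->2->0, total (-9) + 2, length 2.
Answer: λ = -7/2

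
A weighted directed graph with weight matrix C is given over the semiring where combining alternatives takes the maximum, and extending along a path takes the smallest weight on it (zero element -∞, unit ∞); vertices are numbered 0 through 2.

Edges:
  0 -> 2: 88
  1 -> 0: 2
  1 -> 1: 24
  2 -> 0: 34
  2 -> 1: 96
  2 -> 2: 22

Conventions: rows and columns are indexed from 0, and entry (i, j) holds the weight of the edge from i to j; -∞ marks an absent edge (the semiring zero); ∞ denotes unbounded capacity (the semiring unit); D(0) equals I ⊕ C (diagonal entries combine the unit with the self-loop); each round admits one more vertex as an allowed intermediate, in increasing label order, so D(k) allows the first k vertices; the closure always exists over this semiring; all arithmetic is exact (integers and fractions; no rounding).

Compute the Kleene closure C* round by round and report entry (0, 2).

D(0):
  [∞, -∞, 88]
  [2, ∞, -∞]
  [34, 96, ∞]
D(1):
  [∞, -∞, 88]
  [2, ∞, 2]
  [34, 96, ∞]
D(2):
  [∞, -∞, 88]
  [2, ∞, 2]
  [34, 96, ∞]
D(3):
  [∞, 88, 88]
  [2, ∞, 2]
  [34, 96, ∞]
Answer: C*[0][2] = 88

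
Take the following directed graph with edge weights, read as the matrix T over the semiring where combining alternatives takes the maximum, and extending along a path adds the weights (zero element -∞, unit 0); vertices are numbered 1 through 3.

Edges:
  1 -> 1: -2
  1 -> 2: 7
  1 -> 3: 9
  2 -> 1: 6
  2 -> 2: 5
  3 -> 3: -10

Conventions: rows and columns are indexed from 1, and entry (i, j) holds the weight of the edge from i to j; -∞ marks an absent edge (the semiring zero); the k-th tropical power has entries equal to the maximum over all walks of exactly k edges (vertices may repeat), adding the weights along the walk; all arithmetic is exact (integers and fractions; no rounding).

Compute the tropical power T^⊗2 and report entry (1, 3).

T^⊗2:
  [13, 12, 7]
  [11, 13, 15]
  [-∞, -∞, -20]
Key observation: the optimum is the walk 1->1->3, with weight (-2) + 9 = 7.
Optimal value attained by: walk 1->1->3.
Answer: (T^⊗2)[1][3] = 7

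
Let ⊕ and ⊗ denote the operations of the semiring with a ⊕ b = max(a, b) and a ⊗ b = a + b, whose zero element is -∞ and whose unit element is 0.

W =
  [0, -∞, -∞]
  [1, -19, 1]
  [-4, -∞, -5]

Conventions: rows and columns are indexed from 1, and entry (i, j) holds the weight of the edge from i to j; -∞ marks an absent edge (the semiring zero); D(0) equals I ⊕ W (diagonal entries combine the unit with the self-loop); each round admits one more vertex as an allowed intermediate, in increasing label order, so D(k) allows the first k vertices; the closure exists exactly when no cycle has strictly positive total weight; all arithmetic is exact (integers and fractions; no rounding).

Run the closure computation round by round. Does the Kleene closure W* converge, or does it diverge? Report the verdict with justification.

D(0):
  [0, -∞, -∞]
  [1, 0, 1]
  [-4, -∞, 0]
D(1):
  [0, -∞, -∞]
  [1, 0, 1]
  [-4, -∞, 0]
D(2):
  [0, -∞, -∞]
  [1, 0, 1]
  [-4, -∞, 0]
D(3):
  [0, -∞, -∞]
  [1, 0, 1]
  [-4, -∞, 0]
Key observation: every diagonal entry stays at the unit through all rounds, so no improving cycle exists.
Answer: CONVERGES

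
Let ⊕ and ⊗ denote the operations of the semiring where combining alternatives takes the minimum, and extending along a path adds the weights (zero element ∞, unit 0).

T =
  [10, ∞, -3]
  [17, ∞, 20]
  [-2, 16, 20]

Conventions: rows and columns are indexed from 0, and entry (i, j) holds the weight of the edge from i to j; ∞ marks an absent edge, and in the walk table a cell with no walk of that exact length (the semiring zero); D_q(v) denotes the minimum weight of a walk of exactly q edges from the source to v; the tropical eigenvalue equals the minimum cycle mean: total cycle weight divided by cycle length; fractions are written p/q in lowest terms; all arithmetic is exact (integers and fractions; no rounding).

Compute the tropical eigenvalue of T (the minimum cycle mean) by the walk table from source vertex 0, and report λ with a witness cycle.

q=0: [0, ∞, ∞]
q=1: [10, ∞, -3]
q=2: [-5, 13, 7]
q=3: [5, 23, -8]
Optimal cycle mean attained by: cycle 0->2->0, total (-3) + (-2), length 2.
Answer: λ = -5/2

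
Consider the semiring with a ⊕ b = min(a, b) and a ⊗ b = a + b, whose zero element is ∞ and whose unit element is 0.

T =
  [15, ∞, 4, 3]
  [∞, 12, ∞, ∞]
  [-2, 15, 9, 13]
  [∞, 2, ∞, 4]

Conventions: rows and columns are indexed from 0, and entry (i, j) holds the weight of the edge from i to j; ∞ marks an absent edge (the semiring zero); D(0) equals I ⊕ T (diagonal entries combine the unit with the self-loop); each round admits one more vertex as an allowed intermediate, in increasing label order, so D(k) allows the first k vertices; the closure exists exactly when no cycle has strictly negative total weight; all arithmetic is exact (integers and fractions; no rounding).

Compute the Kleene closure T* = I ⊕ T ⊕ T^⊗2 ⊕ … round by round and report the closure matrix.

D(0):
  [0, ∞, 4, 3]
  [∞, 0, ∞, ∞]
  [-2, 15, 0, 13]
  [∞, 2, ∞, 0]
D(1):
  [0, ∞, 4, 3]
  [∞, 0, ∞, ∞]
  [-2, 15, 0, 1]
  [∞, 2, ∞, 0]
D(2):
  [0, ∞, 4, 3]
  [∞, 0, ∞, ∞]
  [-2, 15, 0, 1]
  [∞, 2, ∞, 0]
D(3):
  [0, 19, 4, 3]
  [∞, 0, ∞, ∞]
  [-2, 15, 0, 1]
  [∞, 2, ∞, 0]
D(4):
  [0, 5, 4, 3]
  [∞, 0, ∞, ∞]
  [-2, 3, 0, 1]
  [∞, 2, ∞, 0]
Answer: T* = [[0, 5, 4, 3], [∞, 0, ∞, ∞], [-2, 3, 0, 1], [∞, 2, ∞, 0]]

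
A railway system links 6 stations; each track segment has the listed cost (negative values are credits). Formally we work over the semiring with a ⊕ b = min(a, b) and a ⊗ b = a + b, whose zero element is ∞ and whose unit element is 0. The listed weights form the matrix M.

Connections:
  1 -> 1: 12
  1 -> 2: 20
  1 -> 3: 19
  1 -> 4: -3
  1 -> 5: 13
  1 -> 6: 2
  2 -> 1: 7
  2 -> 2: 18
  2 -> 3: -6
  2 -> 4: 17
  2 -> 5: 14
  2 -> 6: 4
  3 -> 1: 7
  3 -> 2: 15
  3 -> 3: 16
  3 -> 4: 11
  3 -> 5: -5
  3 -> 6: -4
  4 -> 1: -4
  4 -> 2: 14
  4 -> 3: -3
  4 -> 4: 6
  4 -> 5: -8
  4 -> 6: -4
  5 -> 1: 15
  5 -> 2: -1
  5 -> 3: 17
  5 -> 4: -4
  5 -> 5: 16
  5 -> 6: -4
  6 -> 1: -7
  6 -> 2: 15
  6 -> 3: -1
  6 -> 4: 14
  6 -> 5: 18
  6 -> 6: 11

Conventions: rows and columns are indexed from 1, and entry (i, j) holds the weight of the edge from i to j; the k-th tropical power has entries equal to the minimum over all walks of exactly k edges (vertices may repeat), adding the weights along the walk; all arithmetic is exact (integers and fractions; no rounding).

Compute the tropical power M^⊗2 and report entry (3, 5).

M^⊗2:
  [-7, 11, -6, 3, -11, -7]
  [-3, 9, 3, 4, -11, -10]
  [-11, -6, -5, -9, 3, -9]
  [-11, -9, -5, -12, -8, -12]
  [-11, 10, -7, 2, -12, -8]
  [4, 13, 9, -10, -6, -5]
Key observation: the optimum is the walk 3->4->5, with weight 11 + (-8) = 3.
Optimal value attained by: walk 3->4->5.
Answer: (M^⊗2)[3][5] = 3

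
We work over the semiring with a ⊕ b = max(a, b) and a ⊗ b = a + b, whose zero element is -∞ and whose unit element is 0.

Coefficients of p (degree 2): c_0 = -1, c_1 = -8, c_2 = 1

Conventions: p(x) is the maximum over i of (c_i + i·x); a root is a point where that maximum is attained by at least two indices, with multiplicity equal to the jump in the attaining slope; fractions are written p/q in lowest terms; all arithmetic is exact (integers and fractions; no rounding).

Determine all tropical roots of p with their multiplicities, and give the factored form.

hull edge (i=0, c=-1) to (i=2, c=1): slope 1, span 2
Factored form: p(x) = 1 ⊗ (x ⊕ (-1)) ⊗ (x ⊕ (-1))
Answer: roots = -1 (mult 2)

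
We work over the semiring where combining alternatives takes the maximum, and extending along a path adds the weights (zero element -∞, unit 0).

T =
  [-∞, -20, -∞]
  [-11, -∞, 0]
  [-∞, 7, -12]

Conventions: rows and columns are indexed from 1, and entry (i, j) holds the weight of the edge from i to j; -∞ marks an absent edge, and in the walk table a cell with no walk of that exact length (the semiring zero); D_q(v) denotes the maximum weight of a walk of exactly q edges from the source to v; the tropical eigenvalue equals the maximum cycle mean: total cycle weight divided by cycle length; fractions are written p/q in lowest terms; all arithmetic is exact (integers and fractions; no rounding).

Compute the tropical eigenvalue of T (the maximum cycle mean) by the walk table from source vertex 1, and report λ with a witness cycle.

q=0: [0, -∞, -∞]
q=1: [-∞, -20, -∞]
q=2: [-31, -∞, -20]
q=3: [-∞, -13, -32]
Optimal cycle mean attained by: cycle 2->3->2, total 0 + 7, length 2.
Answer: λ = 7/2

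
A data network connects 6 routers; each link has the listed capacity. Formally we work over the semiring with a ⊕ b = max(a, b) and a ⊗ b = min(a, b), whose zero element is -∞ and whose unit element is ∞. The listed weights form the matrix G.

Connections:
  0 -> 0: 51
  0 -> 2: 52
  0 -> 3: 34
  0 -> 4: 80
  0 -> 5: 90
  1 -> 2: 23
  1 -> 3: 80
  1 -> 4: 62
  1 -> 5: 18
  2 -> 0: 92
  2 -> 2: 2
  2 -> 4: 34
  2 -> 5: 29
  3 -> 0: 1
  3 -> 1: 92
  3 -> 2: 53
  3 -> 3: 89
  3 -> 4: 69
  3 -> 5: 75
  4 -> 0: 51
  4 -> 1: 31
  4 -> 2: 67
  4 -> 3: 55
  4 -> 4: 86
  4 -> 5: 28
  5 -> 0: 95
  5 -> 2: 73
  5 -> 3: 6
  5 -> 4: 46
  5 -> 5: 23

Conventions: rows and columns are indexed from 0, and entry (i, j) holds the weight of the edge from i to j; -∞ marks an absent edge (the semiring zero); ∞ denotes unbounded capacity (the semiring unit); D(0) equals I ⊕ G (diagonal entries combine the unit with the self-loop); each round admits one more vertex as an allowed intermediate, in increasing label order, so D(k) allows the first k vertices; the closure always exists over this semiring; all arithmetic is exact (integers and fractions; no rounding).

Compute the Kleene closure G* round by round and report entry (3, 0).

D(0):
  [∞, -∞, 52, 34, 80, 90]
  [-∞, ∞, 23, 80, 62, 18]
  [92, -∞, ∞, -∞, 34, 29]
  [1, 92, 53, ∞, 69, 75]
  [51, 31, 67, 55, ∞, 28]
  [95, -∞, 73, 6, 46, ∞]
D(1):
  [∞, -∞, 52, 34, 80, 90]
  [-∞, ∞, 23, 80, 62, 18]
  [92, -∞, ∞, 34, 80, 90]
  [1, 92, 53, ∞, 69, 75]
  [51, 31, 67, 55, ∞, 51]
  [95, -∞, 73, 34, 80, ∞]
D(2):
  [∞, -∞, 52, 34, 80, 90]
  [-∞, ∞, 23, 80, 62, 18]
  [92, -∞, ∞, 34, 80, 90]
  [1, 92, 53, ∞, 69, 75]
  [51, 31, 67, 55, ∞, 51]
  [95, -∞, 73, 34, 80, ∞]
D(3):
  [∞, -∞, 52, 34, 80, 90]
  [23, ∞, 23, 80, 62, 23]
  [92, -∞, ∞, 34, 80, 90]
  [53, 92, 53, ∞, 69, 75]
  [67, 31, 67, 55, ∞, 67]
  [95, -∞, 73, 34, 80, ∞]
D(4):
  [∞, 34, 52, 34, 80, 90]
  [53, ∞, 53, 80, 69, 75]
  [92, 34, ∞, 34, 80, 90]
  [53, 92, 53, ∞, 69, 75]
  [67, 55, 67, 55, ∞, 67]
  [95, 34, 73, 34, 80, ∞]
D(5):
  [∞, 55, 67, 55, 80, 90]
  [67, ∞, 67, 80, 69, 75]
  [92, 55, ∞, 55, 80, 90]
  [67, 92, 67, ∞, 69, 75]
  [67, 55, 67, 55, ∞, 67]
  [95, 55, 73, 55, 80, ∞]
D(6):
  [∞, 55, 73, 55, 80, 90]
  [75, ∞, 73, 80, 75, 75]
  [92, 55, ∞, 55, 80, 90]
  [75, 92, 73, ∞, 75, 75]
  [67, 55, 67, 55, ∞, 67]
  [95, 55, 73, 55, 80, ∞]
Answer: G*[3][0] = 75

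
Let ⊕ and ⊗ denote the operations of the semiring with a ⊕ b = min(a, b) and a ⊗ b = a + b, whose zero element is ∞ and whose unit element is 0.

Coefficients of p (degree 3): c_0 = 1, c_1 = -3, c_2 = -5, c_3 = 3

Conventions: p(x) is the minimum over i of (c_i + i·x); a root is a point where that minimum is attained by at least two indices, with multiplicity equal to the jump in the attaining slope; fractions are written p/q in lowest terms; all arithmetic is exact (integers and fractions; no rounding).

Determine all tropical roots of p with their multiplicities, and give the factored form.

hull edge (i=0, c=1) to (i=1, c=-3): slope -4, span 1
hull edge (i=1, c=-3) to (i=2, c=-5): slope -2, span 1
hull edge (i=2, c=-5) to (i=3, c=3): slope 8, span 1
Factored form: p(x) = 3 ⊗ (x ⊕ (-8)) ⊗ (x ⊕ 2) ⊗ (x ⊕ 4)
Answer: roots = -8 (mult 1), 2 (mult 1), 4 (mult 1)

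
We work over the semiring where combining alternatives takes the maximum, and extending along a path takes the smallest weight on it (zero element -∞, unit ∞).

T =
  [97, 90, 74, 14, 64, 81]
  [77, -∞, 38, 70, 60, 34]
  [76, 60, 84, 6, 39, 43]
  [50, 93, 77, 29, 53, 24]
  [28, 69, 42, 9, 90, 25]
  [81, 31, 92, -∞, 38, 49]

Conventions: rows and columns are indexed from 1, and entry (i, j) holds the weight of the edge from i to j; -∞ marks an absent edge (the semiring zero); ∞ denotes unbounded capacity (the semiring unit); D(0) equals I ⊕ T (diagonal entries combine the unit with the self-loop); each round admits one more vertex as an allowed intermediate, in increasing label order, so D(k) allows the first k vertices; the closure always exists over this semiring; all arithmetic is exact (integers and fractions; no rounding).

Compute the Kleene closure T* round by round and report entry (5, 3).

D(0):
  [∞, 90, 74, 14, 64, 81]
  [77, ∞, 38, 70, 60, 34]
  [76, 60, ∞, 6, 39, 43]
  [50, 93, 77, ∞, 53, 24]
  [28, 69, 42, 9, ∞, 25]
  [81, 31, 92, -∞, 38, ∞]
D(1):
  [∞, 90, 74, 14, 64, 81]
  [77, ∞, 74, 70, 64, 77]
  [76, 76, ∞, 14, 64, 76]
  [50, 93, 77, ∞, 53, 50]
  [28, 69, 42, 14, ∞, 28]
  [81, 81, 92, 14, 64, ∞]
D(2):
  [∞, 90, 74, 70, 64, 81]
  [77, ∞, 74, 70, 64, 77]
  [76, 76, ∞, 70, 64, 76]
  [77, 93, 77, ∞, 64, 77]
  [69, 69, 69, 69, ∞, 69]
  [81, 81, 92, 70, 64, ∞]
D(3):
  [∞, 90, 74, 70, 64, 81]
  [77, ∞, 74, 70, 64, 77]
  [76, 76, ∞, 70, 64, 76]
  [77, 93, 77, ∞, 64, 77]
  [69, 69, 69, 69, ∞, 69]
  [81, 81, 92, 70, 64, ∞]
D(4):
  [∞, 90, 74, 70, 64, 81]
  [77, ∞, 74, 70, 64, 77]
  [76, 76, ∞, 70, 64, 76]
  [77, 93, 77, ∞, 64, 77]
  [69, 69, 69, 69, ∞, 69]
  [81, 81, 92, 70, 64, ∞]
D(5):
  [∞, 90, 74, 70, 64, 81]
  [77, ∞, 74, 70, 64, 77]
  [76, 76, ∞, 70, 64, 76]
  [77, 93, 77, ∞, 64, 77]
  [69, 69, 69, 69, ∞, 69]
  [81, 81, 92, 70, 64, ∞]
D(6):
  [∞, 90, 81, 70, 64, 81]
  [77, ∞, 77, 70, 64, 77]
  [76, 76, ∞, 70, 64, 76]
  [77, 93, 77, ∞, 64, 77]
  [69, 69, 69, 69, ∞, 69]
  [81, 81, 92, 70, 64, ∞]
Answer: T*[5][3] = 69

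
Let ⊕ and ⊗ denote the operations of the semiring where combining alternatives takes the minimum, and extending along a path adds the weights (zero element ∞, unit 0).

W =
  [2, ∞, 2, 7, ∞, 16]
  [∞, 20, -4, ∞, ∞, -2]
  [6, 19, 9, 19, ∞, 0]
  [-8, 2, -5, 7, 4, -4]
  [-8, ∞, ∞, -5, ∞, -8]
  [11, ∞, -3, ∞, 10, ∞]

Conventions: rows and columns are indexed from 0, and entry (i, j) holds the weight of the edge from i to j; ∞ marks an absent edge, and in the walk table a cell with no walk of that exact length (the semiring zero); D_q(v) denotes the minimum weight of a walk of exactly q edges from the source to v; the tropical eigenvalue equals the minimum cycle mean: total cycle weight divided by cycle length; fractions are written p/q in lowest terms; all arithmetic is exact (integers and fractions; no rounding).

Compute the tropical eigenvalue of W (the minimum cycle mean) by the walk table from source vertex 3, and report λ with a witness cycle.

q=0: [∞, ∞, ∞, 0, ∞, ∞]
q=1: [-8, 2, -5, 7, 4, -4]
q=2: [-6, 9, -7, -1, 6, -5]
q=3: [-9, 1, -8, 1, 3, -7]
q=4: [-7, 3, -10, -2, 3, -8]
q=5: [-10, 0, -11, -2, 2, -10]
q=6: [-10, 0, -13, -3, 0, -11]
Optimal cycle mean attained by: cycle 2->5->2, total 0 + (-3), length 2.
Answer: λ = -3/2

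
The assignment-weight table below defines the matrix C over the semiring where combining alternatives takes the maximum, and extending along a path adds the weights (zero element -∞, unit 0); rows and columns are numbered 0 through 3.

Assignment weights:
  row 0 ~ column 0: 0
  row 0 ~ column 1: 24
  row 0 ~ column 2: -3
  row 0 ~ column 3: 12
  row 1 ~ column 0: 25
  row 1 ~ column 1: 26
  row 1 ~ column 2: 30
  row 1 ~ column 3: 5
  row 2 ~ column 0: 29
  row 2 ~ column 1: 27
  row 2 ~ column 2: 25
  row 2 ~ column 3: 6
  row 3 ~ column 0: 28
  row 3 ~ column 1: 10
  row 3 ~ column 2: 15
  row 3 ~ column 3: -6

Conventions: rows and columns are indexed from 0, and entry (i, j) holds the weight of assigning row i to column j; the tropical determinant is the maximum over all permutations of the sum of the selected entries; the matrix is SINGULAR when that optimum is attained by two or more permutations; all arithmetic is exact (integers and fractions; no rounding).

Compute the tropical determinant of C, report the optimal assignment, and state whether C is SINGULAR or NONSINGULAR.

σ = (0, 1, 2, 3): 0 + 26 + 25 + (-6) = 45
σ = (0, 1, 3, 2): 0 + 26 + 6 + 15 = 47
σ = (0, 2, 1, 3): 0 + 30 + 27 + (-6) = 51
σ = (0, 2, 3, 1): 0 + 30 + 6 + 10 = 46
σ = (0, 3, 1, 2): 0 + 5 + 27 + 15 = 47
σ = (0, 3, 2, 1): 0 + 5 + 25 + 10 = 40
σ = (1, 0, 2, 3): 24 + 25 + 25 + (-6) = 68
σ = (1, 0, 3, 2): 24 + 25 + 6 + 15 = 70
σ = (1, 2, 0, 3): 24 + 30 + 29 + (-6) = 77
σ = (1, 2, 3, 0): 24 + 30 + 6 + 28 = 88
σ = (1, 3, 0, 2): 24 + 5 + 29 + 15 = 73
σ = (1, 3, 2, 0): 24 + 5 + 25 + 28 = 82
σ = (2, 0, 1, 3): (-3) + 25 + 27 + (-6) = 43
σ = (2, 0, 3, 1): (-3) + 25 + 6 + 10 = 38
σ = (2, 1, 0, 3): (-3) + 26 + 29 + (-6) = 46
σ = (2, 1, 3, 0): (-3) + 26 + 6 + 28 = 57
σ = (2, 3, 0, 1): (-3) + 5 + 29 + 10 = 41
σ = (2, 3, 1, 0): (-3) + 5 + 27 + 28 = 57
σ = (3, 0, 1, 2): 12 + 25 + 27 + 15 = 79
σ = (3, 0, 2, 1): 12 + 25 + 25 + 10 = 72
σ = (3, 1, 0, 2): 12 + 26 + 29 + 15 = 82
σ = (3, 1, 2, 0): 12 + 26 + 25 + 28 = 91
σ = (3, 2, 0, 1): 12 + 30 + 29 + 10 = 81
σ = (3, 2, 1, 0): 12 + 30 + 27 + 28 = 97
Optimal value attained by: σ = (3, 2, 1, 0).
Answer: det⊕(C) = 97; verdict: NONSINGULAR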